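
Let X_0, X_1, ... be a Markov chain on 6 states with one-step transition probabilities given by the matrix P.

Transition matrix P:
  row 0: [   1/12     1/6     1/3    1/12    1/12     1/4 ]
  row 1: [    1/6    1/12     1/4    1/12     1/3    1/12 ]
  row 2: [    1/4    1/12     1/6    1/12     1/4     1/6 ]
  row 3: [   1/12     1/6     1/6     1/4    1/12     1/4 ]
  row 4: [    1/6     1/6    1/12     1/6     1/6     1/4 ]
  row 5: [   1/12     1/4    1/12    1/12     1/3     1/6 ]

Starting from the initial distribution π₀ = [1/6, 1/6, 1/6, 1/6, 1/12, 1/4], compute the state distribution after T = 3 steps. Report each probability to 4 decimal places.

π = [0.1424, 0.1559, 0.1694, 0.1218, 0.2162, 0.1943]

t=0: π = [0.1667, 0.1667, 0.1667, 0.1667, 0.0833, 0.2500]
t=1: π = [0.1319, 0.1597, 0.1806, 0.1181, 0.2222, 0.1875]
t=2: π = [0.1453, 0.1539, 0.1678, 0.1215, 0.2188, 0.1927]
t=3: π = [0.1424, 0.1559, 0.1694, 0.1218, 0.2162, 0.1943]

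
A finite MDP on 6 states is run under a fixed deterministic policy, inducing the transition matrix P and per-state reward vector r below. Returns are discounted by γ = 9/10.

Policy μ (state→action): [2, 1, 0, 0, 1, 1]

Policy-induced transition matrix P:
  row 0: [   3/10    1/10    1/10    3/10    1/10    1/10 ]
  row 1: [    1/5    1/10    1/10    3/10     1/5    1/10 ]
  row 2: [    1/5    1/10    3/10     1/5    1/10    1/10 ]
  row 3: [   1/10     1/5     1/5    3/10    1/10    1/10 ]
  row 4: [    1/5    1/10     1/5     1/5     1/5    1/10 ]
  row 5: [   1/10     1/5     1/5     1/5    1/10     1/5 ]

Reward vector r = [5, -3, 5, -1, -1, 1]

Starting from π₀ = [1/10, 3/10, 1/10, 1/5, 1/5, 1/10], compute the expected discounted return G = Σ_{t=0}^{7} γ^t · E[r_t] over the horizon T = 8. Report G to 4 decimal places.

t=0: π = [0.1000, 0.3000, 0.1000, 0.2000, 0.2000, 0.1000], E[r] = -0.2000, γ^t·E[r] = -0.200000, running G = -0.200000
t=1: π = [0.1800, 0.1300, 0.1700, 0.2600, 0.1500, 0.1100], E[r] = 1.0600, γ^t·E[r] = 0.954000, running G = 0.754000
t=2: π = [0.1810, 0.1370, 0.1860, 0.2570, 0.1280, 0.1110], E[r] = 1.1500, γ^t·E[r] = 0.931500, running G = 1.685500
t=3: π = [0.1813, 0.1368, 0.1868, 0.2575, 0.1265, 0.1111], E[r] = 1.1572, γ^t·E[r] = 0.843599, running G = 2.529099
t=4: π = [0.1813, 0.1369, 0.1869, 0.2576, 0.1263, 0.1111], E[r] = 1.1573, γ^t·E[r] = 0.759331, running G = 3.288430
t=5: π = [0.1813, 0.1369, 0.1869, 0.2576, 0.1263, 0.1111], E[r] = 1.1573, γ^t·E[r] = 0.683369, running G = 3.971799
t=6: π = [0.1813, 0.1369, 0.1869, 0.2576, 0.1263, 0.1111], E[r] = 1.1573, γ^t·E[r] = 0.615027, running G = 4.586826
t=7: π = [0.1813, 0.1369, 0.1869, 0.2576, 0.1263, 0.1111], E[r] = 1.1573, γ^t·E[r] = 0.553524, running G = 5.140350

G = 5.1404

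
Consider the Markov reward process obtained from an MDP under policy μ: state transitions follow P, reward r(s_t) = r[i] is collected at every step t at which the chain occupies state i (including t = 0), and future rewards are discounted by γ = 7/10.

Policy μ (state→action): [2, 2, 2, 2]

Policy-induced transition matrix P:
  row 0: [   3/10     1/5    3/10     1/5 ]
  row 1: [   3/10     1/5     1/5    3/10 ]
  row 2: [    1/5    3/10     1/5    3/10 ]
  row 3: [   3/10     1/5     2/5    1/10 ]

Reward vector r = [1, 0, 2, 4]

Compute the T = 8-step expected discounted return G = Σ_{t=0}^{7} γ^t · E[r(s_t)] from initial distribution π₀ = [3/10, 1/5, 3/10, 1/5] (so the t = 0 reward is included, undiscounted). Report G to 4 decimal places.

t=0: π = [0.3000, 0.2000, 0.3000, 0.2000], E[r] = 1.7000, γ^t·E[r] = 1.700000, running G = 1.700000
t=1: π = [0.2700, 0.2300, 0.2700, 0.2300], E[r] = 1.7300, γ^t·E[r] = 1.211000, running G = 2.911000
t=2: π = [0.2730, 0.2270, 0.2730, 0.2270], E[r] = 1.7270, γ^t·E[r] = 0.846230, running G = 3.757230
t=3: π = [0.2727, 0.2273, 0.2727, 0.2273], E[r] = 1.7273, γ^t·E[r] = 0.592464, running G = 4.349694
t=4: π = [0.2727, 0.2273, 0.2727, 0.2273], E[r] = 1.7273, γ^t·E[r] = 0.414718, running G = 4.764411
t=5: π = [0.2727, 0.2273, 0.2727, 0.2273], E[r] = 1.7273, γ^t·E[r] = 0.290303, running G = 5.054714
t=6: π = [0.2727, 0.2273, 0.2727, 0.2273], E[r] = 1.7273, γ^t·E[r] = 0.203212, running G = 5.257926
t=7: π = [0.2727, 0.2273, 0.2727, 0.2273], E[r] = 1.7273, γ^t·E[r] = 0.142248, running G = 5.400174

G = 5.4002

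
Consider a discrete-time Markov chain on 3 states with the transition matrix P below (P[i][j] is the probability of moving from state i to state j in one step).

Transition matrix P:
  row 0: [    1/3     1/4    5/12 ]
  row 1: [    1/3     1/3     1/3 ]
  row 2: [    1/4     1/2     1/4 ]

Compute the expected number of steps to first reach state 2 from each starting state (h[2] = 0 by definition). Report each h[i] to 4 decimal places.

h = [2.5385, 2.7692, 0.0000]

First-step conditioning: h[2] = 0; for i ≠ 2, h[i] = 1 + Σ_k P[i][k]·h[k].
  h[0] = 1 + 1/3·h[0] + 1/4·h[1]
  h[1] = 1 + 1/3·h[0] + 1/3·h[1]
Solving the 2×2 linear system over states ≠ 2 gives exactly h = [33/13, 36/13, 0] (h[2] = 0 is the target).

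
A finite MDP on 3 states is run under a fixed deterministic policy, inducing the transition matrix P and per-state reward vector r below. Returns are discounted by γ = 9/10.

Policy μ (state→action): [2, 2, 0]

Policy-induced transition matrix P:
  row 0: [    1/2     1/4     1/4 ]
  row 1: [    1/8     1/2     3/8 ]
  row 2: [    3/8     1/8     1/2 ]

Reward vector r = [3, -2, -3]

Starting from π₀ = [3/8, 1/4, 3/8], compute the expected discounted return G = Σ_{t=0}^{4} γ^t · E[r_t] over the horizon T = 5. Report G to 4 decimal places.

G = -2.3727

t=0: π = [0.3750, 0.2500, 0.3750], E[r] = -0.5000, γ^t·E[r] = -0.500000, running G = -0.500000
t=1: π = [0.3594, 0.2656, 0.3750], E[r] = -0.5781, γ^t·E[r] = -0.520313, running G = -1.020313
t=2: π = [0.3535, 0.2695, 0.3770], E[r] = -0.6094, γ^t·E[r] = -0.493594, running G = -1.513906
t=3: π = [0.3518, 0.2703, 0.3779], E[r] = -0.6189, γ^t·E[r] = -0.451176, running G = -1.965082
t=4: π = [0.3514, 0.2703, 0.3783], E[r] = -0.6212, γ^t·E[r] = -0.407580, running G = -2.372661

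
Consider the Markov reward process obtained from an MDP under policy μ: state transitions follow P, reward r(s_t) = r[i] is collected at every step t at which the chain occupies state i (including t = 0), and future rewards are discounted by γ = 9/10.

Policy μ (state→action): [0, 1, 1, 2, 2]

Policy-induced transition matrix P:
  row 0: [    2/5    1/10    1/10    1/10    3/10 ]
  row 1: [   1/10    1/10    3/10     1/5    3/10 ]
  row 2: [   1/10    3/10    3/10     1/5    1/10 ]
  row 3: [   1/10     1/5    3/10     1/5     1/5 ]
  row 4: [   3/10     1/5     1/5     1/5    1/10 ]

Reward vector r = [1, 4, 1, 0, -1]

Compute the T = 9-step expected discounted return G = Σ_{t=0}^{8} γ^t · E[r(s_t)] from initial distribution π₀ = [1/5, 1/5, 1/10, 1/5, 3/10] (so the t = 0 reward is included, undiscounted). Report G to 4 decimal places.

t=0: π = [0.2000, 0.2000, 0.1000, 0.2000, 0.3000], E[r] = 0.8000, γ^t·E[r] = 0.800000, running G = 0.800000
t=1: π = [0.2200, 0.1700, 0.2300, 0.1800, 0.2000], E[r] = 0.9300, γ^t·E[r] = 0.837000, running G = 1.637000
t=2: π = [0.2060, 0.1840, 0.2360, 0.1780, 0.1960], E[r] = 0.9820, γ^t·E[r] = 0.795420, running G = 2.432420
t=3: π = [0.2010, 0.1846, 0.2392, 0.1794, 0.1958], E[r] = 0.9828, γ^t·E[r] = 0.716461, running G = 3.148881
t=4: π = [0.1995, 0.1854, 0.2402, 0.1799, 0.1951], E[r] = 0.9861, γ^t·E[r] = 0.646954, running G = 3.795835
t=5: π = [0.1989, 0.1855, 0.2406, 0.1801, 0.1950], E[r] = 0.9867, γ^t·E[r] = 0.582612, running G = 4.378447
t=6: π = [0.1986, 0.1856, 0.2407, 0.1801, 0.1949], E[r] = 0.9870, γ^t·E[r] = 0.524523, running G = 4.902969
t=7: π = [0.1986, 0.1856, 0.2408, 0.1801, 0.1949], E[r] = 0.9871, γ^t·E[r] = 0.472115, running G = 5.375084
t=8: π = [0.1985, 0.1857, 0.2408, 0.1801, 0.1949], E[r] = 0.9871, γ^t·E[r] = 0.424920, running G = 5.800004

G = 5.8000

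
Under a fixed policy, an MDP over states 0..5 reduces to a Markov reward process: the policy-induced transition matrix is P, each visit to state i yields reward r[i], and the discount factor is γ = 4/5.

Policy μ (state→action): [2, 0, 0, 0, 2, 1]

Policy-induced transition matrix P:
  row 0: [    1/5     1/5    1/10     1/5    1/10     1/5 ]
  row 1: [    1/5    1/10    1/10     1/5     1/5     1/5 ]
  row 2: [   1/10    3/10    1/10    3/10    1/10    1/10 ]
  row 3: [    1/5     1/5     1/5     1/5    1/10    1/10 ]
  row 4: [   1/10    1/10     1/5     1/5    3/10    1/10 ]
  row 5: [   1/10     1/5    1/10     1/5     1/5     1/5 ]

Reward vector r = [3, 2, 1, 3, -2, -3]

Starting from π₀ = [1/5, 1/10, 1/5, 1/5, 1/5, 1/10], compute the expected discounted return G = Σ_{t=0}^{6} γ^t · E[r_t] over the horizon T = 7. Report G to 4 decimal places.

t=0: π = [0.2000, 0.1000, 0.2000, 0.2000, 0.2000, 0.1000], E[r] = 0.9000, γ^t·E[r] = 0.900000, running G = 0.900000
t=1: π = [0.1500, 0.1900, 0.1400, 0.2200, 0.1600, 0.1400], E[r] = 0.8900, γ^t·E[r] = 0.712000, running G = 1.612000
t=2: π = [0.1560, 0.1790, 0.1380, 0.2140, 0.1650, 0.1480], E[r] = 0.8320, γ^t·E[r] = 0.532480, running G = 2.144480
t=3: π = [0.1549, 0.1794, 0.1379, 0.2138, 0.1657, 0.1483], E[r] = 0.8265, γ^t·E[r] = 0.423168, running G = 2.567648
t=4: π = [0.1548, 0.1793, 0.1380, 0.2138, 0.1659, 0.1483], E[r] = 0.8257, γ^t·E[r] = 0.338211, running G = 2.905859
t=5: π = [0.1548, 0.1793, 0.1380, 0.2138, 0.1659, 0.1482], E[r] = 0.8257, γ^t·E[r] = 0.270563, running G = 3.176422
t=6: π = [0.1548, 0.1793, 0.1380, 0.2138, 0.1659, 0.1482], E[r] = 0.8257, γ^t·E[r] = 0.216454, running G = 3.392876

G = 3.3929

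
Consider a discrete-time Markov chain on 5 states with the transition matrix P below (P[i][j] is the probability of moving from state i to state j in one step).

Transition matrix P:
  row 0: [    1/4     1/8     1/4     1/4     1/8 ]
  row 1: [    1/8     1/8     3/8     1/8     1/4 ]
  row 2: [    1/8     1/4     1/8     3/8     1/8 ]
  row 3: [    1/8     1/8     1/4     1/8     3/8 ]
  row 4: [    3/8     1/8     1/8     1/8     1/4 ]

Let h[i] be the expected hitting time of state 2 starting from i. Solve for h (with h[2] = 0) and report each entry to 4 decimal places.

h = [4.1851, 3.7183, 0.0000, 4.3139, 4.7646]

First-step conditioning: h[2] = 0; for i ≠ 2, h[i] = 1 + Σ_k P[i][k]·h[k].
  h[0] = 1 + 1/4·h[0] + 1/8·h[1] + 1/4·h[3] + 1/8·h[4]
  h[1] = 1 + 1/8·h[0] + 1/8·h[1] + 1/8·h[3] + 1/4·h[4]
  h[3] = 1 + 1/8·h[0] + 1/8·h[1] + 1/8·h[3] + 3/8·h[4]
  h[4] = 1 + 3/8·h[0] + 1/8·h[1] + 1/8·h[3] + 1/4·h[4]
Solving the 4×4 linear system over states ≠ 2 gives exactly h = [2080/497, 264/71, 0, 2144/497, 2368/497] (h[2] = 0 is the target).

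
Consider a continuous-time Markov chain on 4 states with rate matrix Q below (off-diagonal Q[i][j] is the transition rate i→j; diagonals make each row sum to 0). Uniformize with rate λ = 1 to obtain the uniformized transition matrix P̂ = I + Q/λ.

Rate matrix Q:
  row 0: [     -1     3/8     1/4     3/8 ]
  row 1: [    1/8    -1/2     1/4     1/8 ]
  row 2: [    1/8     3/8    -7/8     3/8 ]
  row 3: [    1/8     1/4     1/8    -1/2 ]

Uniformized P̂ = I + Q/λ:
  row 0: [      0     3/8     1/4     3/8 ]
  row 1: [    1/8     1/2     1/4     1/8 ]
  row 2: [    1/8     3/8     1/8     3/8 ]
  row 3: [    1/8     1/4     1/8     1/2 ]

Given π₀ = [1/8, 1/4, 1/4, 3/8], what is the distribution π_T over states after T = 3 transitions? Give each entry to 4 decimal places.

π = [0.1111, 0.3806, 0.1858, 0.3225]

t=0: π = [0.1250, 0.2500, 0.2500, 0.3750]
t=1: π = [0.1094, 0.3594, 0.1719, 0.3594]
t=2: π = [0.1113, 0.3750, 0.1836, 0.3301]
t=3: π = [0.1111, 0.3806, 0.1858, 0.3225]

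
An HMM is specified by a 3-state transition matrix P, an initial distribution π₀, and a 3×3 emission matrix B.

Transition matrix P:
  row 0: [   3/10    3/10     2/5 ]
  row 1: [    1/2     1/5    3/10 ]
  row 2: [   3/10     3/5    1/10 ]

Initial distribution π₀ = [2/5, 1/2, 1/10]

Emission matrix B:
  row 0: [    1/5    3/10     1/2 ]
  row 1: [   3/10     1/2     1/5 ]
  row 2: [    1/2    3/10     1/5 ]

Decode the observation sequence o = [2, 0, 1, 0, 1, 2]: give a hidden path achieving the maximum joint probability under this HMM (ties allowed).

path = [0, 2, 1, 2, 1, 0]

t=0: δ = [2.000e-01, 1.000e-01, 2.000e-02]  (obs o_0=2)
t=1: δ = [1.200e-02, 1.800e-02, 4.000e-02]  ψ = [0, 0, 0]  (obs o_1=0)
t=2: δ = [3.600e-03, 1.200e-02, 1.620e-03]  ψ = [2, 2, 1]  (obs o_2=1)
t=3: δ = [1.200e-03, 7.200e-04, 1.800e-03]  ψ = [1, 1, 1]  (obs o_3=0)
t=4: δ = [1.620e-04, 5.400e-04, 1.440e-04]  ψ = [2, 2, 0]  (obs o_4=1)
t=5: δ = [1.350e-04, 2.160e-05, 3.240e-05]  ψ = [1, 1, 1]  (obs o_5=2)
backtrack: best end state = 0; path = [0, 2, 1, 2, 1, 0]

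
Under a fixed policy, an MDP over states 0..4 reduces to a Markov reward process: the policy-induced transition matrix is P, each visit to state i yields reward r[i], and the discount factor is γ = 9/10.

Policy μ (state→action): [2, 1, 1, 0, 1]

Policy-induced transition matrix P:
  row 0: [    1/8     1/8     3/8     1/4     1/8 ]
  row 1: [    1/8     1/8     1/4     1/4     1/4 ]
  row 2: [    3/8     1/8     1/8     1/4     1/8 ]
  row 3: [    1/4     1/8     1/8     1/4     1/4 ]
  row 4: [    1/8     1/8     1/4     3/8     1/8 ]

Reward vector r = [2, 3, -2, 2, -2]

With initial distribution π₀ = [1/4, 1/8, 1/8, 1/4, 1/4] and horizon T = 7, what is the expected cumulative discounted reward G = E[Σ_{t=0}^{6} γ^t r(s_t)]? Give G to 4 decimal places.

G = 2.9596

t=0: π = [0.2500, 0.1250, 0.1250, 0.2500, 0.2500], E[r] = 0.6250, γ^t·E[r] = 0.625000, running G = 0.625000
t=1: π = [0.1875, 0.1250, 0.2344, 0.2813, 0.1719], E[r] = 0.5000, γ^t·E[r] = 0.450000, running G = 1.075000
t=2: π = [0.2188, 0.1250, 0.2090, 0.2715, 0.1758], E[r] = 0.5859, γ^t·E[r] = 0.474609, running G = 1.549609
t=3: π = [0.2112, 0.1250, 0.2173, 0.2720, 0.1746], E[r] = 0.5576, γ^t·E[r] = 0.406503, running G = 1.956112
t=4: π = [0.2133, 0.1250, 0.2152, 0.2718, 0.1746], E[r] = 0.5656, γ^t·E[r] = 0.371059, running G = 2.327171
t=5: π = [0.2128, 0.1250, 0.2158, 0.2718, 0.1746], E[r] = 0.5635, γ^t·E[r] = 0.332718, running G = 2.659889
t=6: π = [0.2129, 0.1250, 0.2156, 0.2718, 0.1746], E[r] = 0.5640, γ^t·E[r] = 0.299731, running G = 2.959620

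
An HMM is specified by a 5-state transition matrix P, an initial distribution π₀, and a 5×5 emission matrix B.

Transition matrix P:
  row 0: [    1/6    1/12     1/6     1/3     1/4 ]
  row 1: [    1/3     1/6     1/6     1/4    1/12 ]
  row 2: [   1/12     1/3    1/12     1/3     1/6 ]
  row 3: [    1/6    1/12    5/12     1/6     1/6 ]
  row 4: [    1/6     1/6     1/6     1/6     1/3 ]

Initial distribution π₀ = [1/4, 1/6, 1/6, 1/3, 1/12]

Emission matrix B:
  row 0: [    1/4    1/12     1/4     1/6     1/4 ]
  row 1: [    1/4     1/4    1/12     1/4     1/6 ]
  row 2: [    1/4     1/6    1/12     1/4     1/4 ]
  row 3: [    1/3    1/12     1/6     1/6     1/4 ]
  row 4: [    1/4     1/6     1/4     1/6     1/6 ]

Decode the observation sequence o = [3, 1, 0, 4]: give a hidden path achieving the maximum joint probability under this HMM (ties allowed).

t=0: δ = [4.167e-02, 4.167e-02, 4.167e-02, 5.556e-02, 1.389e-02]  (obs o_0=3)
t=1: δ = [1.157e-03, 3.472e-03, 3.858e-03, 1.157e-03, 1.736e-03]  ψ = [1, 2, 3, 0, 0]  (obs o_1=1)
t=2: δ = [2.894e-04, 3.215e-04, 1.447e-04, 4.287e-04, 1.608e-04]  ψ = [1, 2, 1, 2, 2]  (obs o_2=0)
t=3: δ = [2.679e-05, 8.931e-06, 4.465e-05, 2.411e-05, 1.206e-05]  ψ = [1, 1, 3, 0, 0]  (obs o_3=4)
backtrack: best end state = 2; path = [3, 2, 3, 2]

path = [3, 2, 3, 2]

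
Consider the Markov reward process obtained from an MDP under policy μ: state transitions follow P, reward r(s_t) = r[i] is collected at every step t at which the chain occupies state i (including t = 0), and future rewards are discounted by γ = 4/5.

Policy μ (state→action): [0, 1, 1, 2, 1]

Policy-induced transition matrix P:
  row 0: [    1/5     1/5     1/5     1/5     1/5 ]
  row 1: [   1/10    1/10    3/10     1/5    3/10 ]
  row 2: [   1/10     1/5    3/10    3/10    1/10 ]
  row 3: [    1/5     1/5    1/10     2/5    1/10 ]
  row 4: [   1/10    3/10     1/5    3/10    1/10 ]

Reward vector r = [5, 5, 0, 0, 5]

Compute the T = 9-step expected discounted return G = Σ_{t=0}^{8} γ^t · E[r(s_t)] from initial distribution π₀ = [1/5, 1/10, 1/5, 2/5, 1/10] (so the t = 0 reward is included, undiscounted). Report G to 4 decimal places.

G = 10.2509

t=0: π = [0.2000, 0.1000, 0.2000, 0.4000, 0.1000], E[r] = 2.0000, γ^t·E[r] = 2.000000, running G = 2.000000
t=1: π = [0.1600, 0.2000, 0.1900, 0.3100, 0.1400], E[r] = 2.5000, γ^t·E[r] = 2.000000, running G = 4.000000
t=2: π = [0.1470, 0.1940, 0.2080, 0.2950, 0.1560], E[r] = 2.4850, γ^t·E[r] = 1.590400, running G = 5.590400
t=3: π = [0.1442, 0.1962, 0.2107, 0.2954, 0.1535], E[r] = 2.4695, γ^t·E[r] = 1.264384, running G = 6.854784
t=4: π = [0.1440, 0.1957, 0.2112, 0.2955, 0.1537], E[r] = 2.4668, γ^t·E[r] = 1.010381, running G = 7.865165
t=5: π = [0.1439, 0.1958, 0.2111, 0.2956, 0.1535], E[r] = 2.4664, γ^t·E[r] = 0.808192, running G = 8.673356
t=6: π = [0.1440, 0.1958, 0.2111, 0.2956, 0.1536], E[r] = 2.4664, γ^t·E[r] = 0.646553, running G = 9.319909
t=7: π = [0.1440, 0.1958, 0.2111, 0.2956, 0.1536], E[r] = 2.4664, γ^t·E[r] = 0.517243, running G = 9.837153
t=8: π = [0.1440, 0.1958, 0.2111, 0.2956, 0.1536], E[r] = 2.4664, γ^t·E[r] = 0.413795, running G = 10.250948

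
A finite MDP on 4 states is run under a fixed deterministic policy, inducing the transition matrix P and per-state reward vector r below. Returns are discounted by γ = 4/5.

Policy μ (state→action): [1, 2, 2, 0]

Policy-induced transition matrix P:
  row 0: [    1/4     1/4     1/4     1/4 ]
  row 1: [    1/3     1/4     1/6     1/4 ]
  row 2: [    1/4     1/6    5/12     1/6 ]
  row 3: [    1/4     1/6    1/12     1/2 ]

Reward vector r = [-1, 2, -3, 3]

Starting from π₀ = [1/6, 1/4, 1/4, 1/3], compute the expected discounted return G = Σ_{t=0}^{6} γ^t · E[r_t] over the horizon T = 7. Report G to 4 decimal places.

t=0: π = [0.1667, 0.2500, 0.2500, 0.3333], E[r] = 0.5833, γ^t·E[r] = 0.583333, running G = 0.583333
t=1: π = [0.2708, 0.2014, 0.2153, 0.3125], E[r] = 0.4236, γ^t·E[r] = 0.338889, running G = 0.922222
t=2: π = [0.2668, 0.2060, 0.2170, 0.3102], E[r] = 0.4248, γ^t·E[r] = 0.271852, running G = 1.194074
t=3: π = [0.2672, 0.2061, 0.2173, 0.3095], E[r] = 0.4214, γ^t·E[r] = 0.215778, running G = 1.409852
t=4: π = [0.2672, 0.2061, 0.2175, 0.3093], E[r] = 0.4204, γ^t·E[r] = 0.172196, running G = 1.582048
t=5: π = [0.2672, 0.2061, 0.2175, 0.3092], E[r] = 0.4200, γ^t·E[r] = 0.137636, running G = 1.719684
t=6: π = [0.2672, 0.2061, 0.2175, 0.3092], E[r] = 0.4199, γ^t·E[r] = 0.110077, running G = 1.829761

G = 1.8298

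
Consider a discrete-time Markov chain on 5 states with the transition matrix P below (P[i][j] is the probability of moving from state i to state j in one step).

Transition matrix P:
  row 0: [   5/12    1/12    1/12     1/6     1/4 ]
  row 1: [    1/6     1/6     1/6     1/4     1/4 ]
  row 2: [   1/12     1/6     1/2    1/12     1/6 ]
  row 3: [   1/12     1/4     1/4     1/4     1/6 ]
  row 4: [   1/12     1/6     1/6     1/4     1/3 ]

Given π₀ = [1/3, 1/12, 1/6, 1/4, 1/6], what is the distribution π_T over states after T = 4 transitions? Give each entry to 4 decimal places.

t=0: π = [0.3333, 0.0833, 0.1667, 0.2500, 0.1667]
t=1: π = [0.2014, 0.1597, 0.2153, 0.1944, 0.2292]
t=2: π = [0.1638, 0.1661, 0.2378, 0.1973, 0.2350]
t=3: π = [0.1518, 0.1695, 0.2487, 0.1967, 0.2333]
t=4: π = [0.1480, 0.1704, 0.2533, 0.1959, 0.2323]

π = [0.1480, 0.1704, 0.2533, 0.1959, 0.2323]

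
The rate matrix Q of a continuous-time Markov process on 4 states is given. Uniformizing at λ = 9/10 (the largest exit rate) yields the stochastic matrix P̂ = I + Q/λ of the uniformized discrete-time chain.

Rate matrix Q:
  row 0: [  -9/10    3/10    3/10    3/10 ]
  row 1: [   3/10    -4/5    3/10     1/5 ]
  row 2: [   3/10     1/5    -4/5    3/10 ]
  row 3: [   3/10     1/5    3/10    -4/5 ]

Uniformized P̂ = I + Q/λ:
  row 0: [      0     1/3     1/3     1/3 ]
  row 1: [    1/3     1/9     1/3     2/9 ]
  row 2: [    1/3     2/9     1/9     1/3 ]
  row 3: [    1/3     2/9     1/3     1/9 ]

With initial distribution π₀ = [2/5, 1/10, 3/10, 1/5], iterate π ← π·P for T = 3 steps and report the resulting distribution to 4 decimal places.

t=0: π = [0.4000, 0.1000, 0.3000, 0.2000]
t=1: π = [0.2000, 0.2556, 0.2667, 0.2778]
t=2: π = [0.2667, 0.2160, 0.2741, 0.2432]
t=3: π = [0.2444, 0.2278, 0.2724, 0.2553]

π = [0.2444, 0.2278, 0.2724, 0.2553]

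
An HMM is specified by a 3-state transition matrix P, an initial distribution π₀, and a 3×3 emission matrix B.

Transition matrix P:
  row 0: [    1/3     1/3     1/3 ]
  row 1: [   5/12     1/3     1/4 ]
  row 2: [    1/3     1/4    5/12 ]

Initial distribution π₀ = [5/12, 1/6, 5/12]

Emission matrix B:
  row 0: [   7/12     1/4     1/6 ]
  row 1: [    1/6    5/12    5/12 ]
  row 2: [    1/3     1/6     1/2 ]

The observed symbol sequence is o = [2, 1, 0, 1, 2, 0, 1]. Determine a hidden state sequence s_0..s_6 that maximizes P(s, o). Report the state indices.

t=0: δ = [6.944e-02, 6.944e-02, 2.083e-01]  (obs o_0=2)
t=1: δ = [1.736e-02, 2.170e-02, 1.447e-02]  ψ = [2, 2, 2]  (obs o_1=1)
t=2: δ = [5.275e-03, 1.206e-03, 2.009e-03]  ψ = [1, 1, 2]  (obs o_2=0)
t=3: δ = [4.396e-04, 7.326e-04, 2.930e-04]  ψ = [0, 0, 0]  (obs o_3=1)
t=4: δ = [5.087e-05, 1.017e-04, 9.157e-05]  ψ = [1, 1, 1]  (obs o_4=2)
t=5: δ = [2.473e-05, 5.653e-06, 1.272e-05]  ψ = [1, 1, 2]  (obs o_5=0)
t=6: δ = [2.061e-06, 3.435e-06, 1.374e-06]  ψ = [0, 0, 0]  (obs o_6=1)
backtrack: best end state = 1; path = [2, 1, 0, 1, 1, 0, 1]

path = [2, 1, 0, 1, 1, 0, 1]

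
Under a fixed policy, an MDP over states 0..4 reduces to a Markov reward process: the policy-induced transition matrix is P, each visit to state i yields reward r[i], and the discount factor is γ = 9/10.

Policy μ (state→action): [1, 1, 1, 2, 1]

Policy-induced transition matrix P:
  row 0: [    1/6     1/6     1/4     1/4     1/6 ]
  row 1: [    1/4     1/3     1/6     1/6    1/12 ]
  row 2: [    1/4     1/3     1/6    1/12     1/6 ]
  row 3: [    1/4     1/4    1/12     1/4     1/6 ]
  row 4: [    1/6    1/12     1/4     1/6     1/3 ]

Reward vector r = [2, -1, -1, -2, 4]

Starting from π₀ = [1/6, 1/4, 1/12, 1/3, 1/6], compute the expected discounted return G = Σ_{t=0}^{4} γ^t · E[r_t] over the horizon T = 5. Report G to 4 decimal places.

t=0: π = [0.1667, 0.2500, 0.0833, 0.3333, 0.1667], E[r] = 0.0000, γ^t·E[r] = 0.000000, running G = 0.000000
t=1: π = [0.2222, 0.2361, 0.1667, 0.2014, 0.1736], E[r] = 0.3333, γ^t·E[r] = 0.300000, running G = 0.300000
t=2: π = [0.2170, 0.2361, 0.1829, 0.1881, 0.1759], E[r] = 0.3426, γ^t·E[r] = 0.277500, running G = 0.577500
t=3: π = [0.2173, 0.2375, 0.1837, 0.1852, 0.1763], E[r] = 0.3481, γ^t·E[r] = 0.253793, running G = 0.831293
t=4: π = [0.2172, 0.2376, 0.1840, 0.1849, 0.1763], E[r] = 0.3480, γ^t·E[r] = 0.228332, running G = 1.059625

G = 1.0596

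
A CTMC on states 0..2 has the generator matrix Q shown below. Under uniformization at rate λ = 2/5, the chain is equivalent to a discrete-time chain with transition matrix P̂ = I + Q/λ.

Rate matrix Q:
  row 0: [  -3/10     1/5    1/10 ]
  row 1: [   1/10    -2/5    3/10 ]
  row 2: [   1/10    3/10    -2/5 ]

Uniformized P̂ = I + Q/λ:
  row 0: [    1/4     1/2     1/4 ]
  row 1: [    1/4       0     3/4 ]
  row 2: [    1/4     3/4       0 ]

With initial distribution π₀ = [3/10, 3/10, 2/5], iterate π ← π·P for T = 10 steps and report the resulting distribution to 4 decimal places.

t=0: π = [0.3000, 0.3000, 0.4000]
t=1: π = [0.2500, 0.4500, 0.3000]
t=2: π = [0.2500, 0.3500, 0.4000]
t=3: π = [0.2500, 0.4250, 0.3250]
t=4: π = [0.2500, 0.3688, 0.3813]
t=5: π = [0.2500, 0.4109, 0.3391]
t=6: π = [0.2500, 0.3793, 0.3707]
t=7: π = [0.2500, 0.4030, 0.3470]
t=8: π = [0.2500, 0.3852, 0.3648]
t=9: π = [0.2500, 0.3986, 0.3514]
t=10: π = [0.2500, 0.3886, 0.3614]

π = [0.2500, 0.3886, 0.3614]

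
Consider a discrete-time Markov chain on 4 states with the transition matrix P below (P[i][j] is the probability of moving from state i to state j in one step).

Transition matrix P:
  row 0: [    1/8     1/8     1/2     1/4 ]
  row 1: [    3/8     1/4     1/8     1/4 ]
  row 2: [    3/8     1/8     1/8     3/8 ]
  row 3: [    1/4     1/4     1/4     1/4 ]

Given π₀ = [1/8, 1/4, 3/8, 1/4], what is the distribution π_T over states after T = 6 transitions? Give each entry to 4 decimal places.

t=0: π = [0.1250, 0.2500, 0.3750, 0.2500]
t=1: π = [0.3125, 0.1875, 0.2031, 0.2969]
t=2: π = [0.2598, 0.1855, 0.2793, 0.2754]
t=3: π = [0.2756, 0.1826, 0.2568, 0.2849]
t=4: π = [0.2705, 0.1834, 0.2640, 0.2821]
t=5: π = [0.2721, 0.1832, 0.2617, 0.2830]
t=6: π = [0.2716, 0.1833, 0.2624, 0.2827]

π = [0.2716, 0.1833, 0.2624, 0.2827]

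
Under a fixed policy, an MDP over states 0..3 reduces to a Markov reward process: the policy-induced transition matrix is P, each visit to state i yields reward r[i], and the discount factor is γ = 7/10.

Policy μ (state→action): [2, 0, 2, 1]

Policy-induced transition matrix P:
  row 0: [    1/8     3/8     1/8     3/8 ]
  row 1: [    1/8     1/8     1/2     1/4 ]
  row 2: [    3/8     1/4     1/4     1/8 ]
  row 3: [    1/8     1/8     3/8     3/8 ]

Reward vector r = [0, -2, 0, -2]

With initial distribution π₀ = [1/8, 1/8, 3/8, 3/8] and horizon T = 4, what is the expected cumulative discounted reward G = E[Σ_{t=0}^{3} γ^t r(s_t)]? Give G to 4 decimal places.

t=0: π = [0.1250, 0.1250, 0.3750, 0.3750], E[r] = -1.0000, γ^t·E[r] = -1.000000, running G = -1.000000
t=1: π = [0.2188, 0.2031, 0.3125, 0.2656], E[r] = -0.9375, γ^t·E[r] = -0.656250, running G = -1.656250
t=2: π = [0.2031, 0.2188, 0.3066, 0.2715], E[r] = -0.9805, γ^t·E[r] = -0.480430, running G = -2.136680
t=3: π = [0.2017, 0.2141, 0.3132, 0.2710], E[r] = -0.9702, γ^t·E[r] = -0.332784, running G = -2.469463

G = -2.4695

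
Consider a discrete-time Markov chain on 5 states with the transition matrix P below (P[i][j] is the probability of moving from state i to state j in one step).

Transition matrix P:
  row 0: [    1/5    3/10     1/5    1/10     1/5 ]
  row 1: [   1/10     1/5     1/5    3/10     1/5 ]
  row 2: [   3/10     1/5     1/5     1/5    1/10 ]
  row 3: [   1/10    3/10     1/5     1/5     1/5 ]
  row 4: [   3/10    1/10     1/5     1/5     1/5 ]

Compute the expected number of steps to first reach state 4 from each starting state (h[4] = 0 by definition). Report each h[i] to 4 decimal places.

First-step conditioning: h[4] = 0; for i ≠ 4, h[i] = 1 + Σ_k P[i][k]·h[k].
  h[0] = 1 + 1/5·h[0] + 3/10·h[1] + 1/5·h[2] + 1/10·h[3]
  h[1] = 1 + 1/10·h[0] + 1/5·h[1] + 1/5·h[2] + 3/10·h[3]
  h[2] = 1 + 3/10·h[0] + 1/5·h[1] + 1/5·h[2] + 1/5·h[3]
  h[3] = 1 + 1/10·h[0] + 3/10·h[1] + 1/5·h[2] + 1/5·h[3]
Solving the 4×4 linear system over states ≠ 4 gives exactly h = [50/9, 50/9, 55/9, 50/9, 0] (h[4] = 0 is the target).

h = [5.5556, 5.5556, 6.1111, 5.5556, 0.0000]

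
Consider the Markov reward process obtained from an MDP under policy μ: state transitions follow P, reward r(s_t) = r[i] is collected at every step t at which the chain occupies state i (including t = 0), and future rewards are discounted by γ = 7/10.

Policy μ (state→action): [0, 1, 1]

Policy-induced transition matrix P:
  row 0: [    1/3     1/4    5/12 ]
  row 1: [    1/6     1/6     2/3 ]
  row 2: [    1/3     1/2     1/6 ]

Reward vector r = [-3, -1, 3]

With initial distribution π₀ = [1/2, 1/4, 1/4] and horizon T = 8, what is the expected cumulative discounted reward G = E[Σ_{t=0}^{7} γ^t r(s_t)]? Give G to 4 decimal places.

G = -0.9188

t=0: π = [0.5000, 0.2500, 0.2500], E[r] = -1.0000, γ^t·E[r] = -1.000000, running G = -1.000000
t=1: π = [0.2917, 0.2917, 0.4167], E[r] = 0.0833, γ^t·E[r] = 0.058333, running G = -0.941667
t=2: π = [0.2847, 0.3299, 0.3854], E[r] = -0.0278, γ^t·E[r] = -0.013611, running G = -0.955278
t=3: π = [0.2784, 0.3189, 0.4028], E[r] = 0.0544, γ^t·E[r] = 0.018659, running G = -0.936619
t=4: π = [0.2802, 0.3241, 0.3957], E[r] = 0.0224, γ^t·E[r] = 0.005373, running G = -0.931247
t=5: π = [0.2793, 0.3219, 0.3988], E[r] = 0.0365, γ^t·E[r] = 0.006130, running G = -0.925116
t=6: π = [0.2797, 0.3229, 0.3975], E[r] = 0.0304, γ^t·E[r] = 0.003581, running G = -0.921535
t=7: π = [0.2795, 0.3225, 0.3980], E[r] = 0.0330, γ^t·E[r] = 0.002721, running G = -0.918814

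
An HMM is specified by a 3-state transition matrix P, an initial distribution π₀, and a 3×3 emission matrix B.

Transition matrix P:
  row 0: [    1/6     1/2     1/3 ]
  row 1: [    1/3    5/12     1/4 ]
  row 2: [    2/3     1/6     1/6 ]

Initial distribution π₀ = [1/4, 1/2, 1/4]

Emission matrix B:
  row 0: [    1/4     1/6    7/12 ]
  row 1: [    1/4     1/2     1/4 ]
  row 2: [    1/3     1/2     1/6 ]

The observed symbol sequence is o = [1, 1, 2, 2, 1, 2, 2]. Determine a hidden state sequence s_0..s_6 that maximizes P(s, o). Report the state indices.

path = [1, 2, 0, 0, 2, 0, 1]

t=0: δ = [4.167e-02, 2.500e-01, 1.250e-01]  (obs o_0=1)
t=1: δ = [1.389e-02, 5.208e-02, 3.125e-02]  ψ = [1, 1, 1]  (obs o_1=1)
t=2: δ = [1.215e-02, 5.425e-03, 2.170e-03]  ψ = [2, 1, 1]  (obs o_2=2)
t=3: δ = [1.182e-03, 1.519e-03, 6.752e-04]  ψ = [0, 0, 0]  (obs o_3=2)
t=4: δ = [8.439e-05, 3.165e-04, 1.969e-04]  ψ = [1, 1, 0]  (obs o_4=1)
t=5: δ = [7.658e-05, 3.297e-05, 1.319e-05]  ψ = [2, 1, 1]  (obs o_5=2)
t=6: δ = [7.445e-06, 9.573e-06, 4.254e-06]  ψ = [0, 0, 0]  (obs o_6=2)
backtrack: best end state = 1; path = [1, 2, 0, 0, 2, 0, 1]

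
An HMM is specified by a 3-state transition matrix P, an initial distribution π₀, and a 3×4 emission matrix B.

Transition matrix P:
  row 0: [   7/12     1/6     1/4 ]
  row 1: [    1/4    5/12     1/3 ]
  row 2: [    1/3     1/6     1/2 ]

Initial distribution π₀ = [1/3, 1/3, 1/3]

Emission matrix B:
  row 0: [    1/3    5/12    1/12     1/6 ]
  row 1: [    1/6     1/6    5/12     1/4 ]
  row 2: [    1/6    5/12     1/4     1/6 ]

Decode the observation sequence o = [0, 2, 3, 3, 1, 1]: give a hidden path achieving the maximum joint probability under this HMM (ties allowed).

path = [1, 1, 1, 1, 2, 2]

t=0: δ = [1.111e-01, 5.556e-02, 5.556e-02]  (obs o_0=0)
t=1: δ = [5.401e-03, 9.645e-03, 6.944e-03]  ψ = [0, 1, 0]  (obs o_1=2)
t=2: δ = [5.251e-04, 1.005e-03, 5.787e-04]  ψ = [0, 1, 2]  (obs o_2=3)
t=3: δ = [5.105e-05, 1.047e-04, 5.582e-05]  ψ = [0, 1, 1]  (obs o_3=3)
t=4: δ = [1.241e-05, 7.268e-06, 1.454e-05]  ψ = [0, 1, 1]  (obs o_4=1)
t=5: δ = [3.016e-06, 5.047e-07, 3.028e-06]  ψ = [0, 1, 2]  (obs o_5=1)
backtrack: best end state = 2; path = [1, 1, 1, 1, 2, 2]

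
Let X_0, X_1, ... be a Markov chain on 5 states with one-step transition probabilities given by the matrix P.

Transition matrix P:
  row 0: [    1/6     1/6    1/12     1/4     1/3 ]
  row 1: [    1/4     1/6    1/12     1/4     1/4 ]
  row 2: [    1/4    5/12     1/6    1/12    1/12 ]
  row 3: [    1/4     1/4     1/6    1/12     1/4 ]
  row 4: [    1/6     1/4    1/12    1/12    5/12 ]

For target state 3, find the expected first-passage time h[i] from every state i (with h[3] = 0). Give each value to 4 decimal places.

First-step conditioning: h[3] = 0; for i ≠ 3, h[i] = 1 + Σ_k P[i][k]·h[k].
  h[0] = 1 + 1/6·h[0] + 1/6·h[1] + 1/12·h[2] + 1/3·h[4]
  h[1] = 1 + 1/4·h[0] + 1/6·h[1] + 1/12·h[2] + 1/4·h[4]
  h[2] = 1 + 1/4·h[0] + 5/12·h[1] + 1/6·h[2] + 1/12·h[4]
  h[4] = 1 + 1/6·h[0] + 1/4·h[1] + 1/12·h[2] + 5/12·h[4]
Solving the 4×4 linear system over states ≠ 3 gives exactly h = [5852/1063, 5764/1063, 6604/1063, 0, 6908/1063] (h[3] = 0 is the target).

h = [5.5052, 5.4224, 6.2126, 0.0000, 6.4986]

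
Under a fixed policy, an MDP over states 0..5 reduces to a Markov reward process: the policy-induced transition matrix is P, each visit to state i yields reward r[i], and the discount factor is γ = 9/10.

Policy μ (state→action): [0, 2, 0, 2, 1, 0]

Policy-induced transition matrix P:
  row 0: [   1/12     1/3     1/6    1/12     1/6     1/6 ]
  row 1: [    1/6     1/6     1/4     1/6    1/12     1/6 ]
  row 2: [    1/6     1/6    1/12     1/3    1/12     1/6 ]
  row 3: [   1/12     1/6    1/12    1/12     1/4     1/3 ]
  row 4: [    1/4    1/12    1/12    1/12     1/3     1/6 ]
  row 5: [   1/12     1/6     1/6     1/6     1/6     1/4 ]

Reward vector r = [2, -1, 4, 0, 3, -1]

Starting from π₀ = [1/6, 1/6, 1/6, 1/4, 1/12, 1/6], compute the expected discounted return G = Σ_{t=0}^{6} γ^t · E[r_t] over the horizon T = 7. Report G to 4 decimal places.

t=0: π = [0.1667, 0.1667, 0.1667, 0.2500, 0.0833, 0.1667], E[r] = 0.9167, γ^t·E[r] = 0.916667, running G = 0.916667
t=1: π = [0.1250, 0.1875, 0.1389, 0.1528, 0.1736, 0.2222], E[r] = 0.9167, γ^t·E[r] = 0.825000, running G = 1.741667
t=2: π = [0.1395, 0.1730, 0.1435, 0.1522, 0.1811, 0.2106], E[r] = 1.0127, γ^t·E[r] = 0.820313, running G = 2.561979
t=3: π = [0.1399, 0.1748, 0.1413, 0.1512, 0.1832, 0.2096], E[r] = 1.0103, γ^t·E[r] = 0.736488, running G = 3.298467
t=4: π = [0.1402, 0.1747, 0.1416, 0.1507, 0.1834, 0.2093], E[r] = 1.0131, γ^t·E[r] = 0.664677, running G = 3.963145
t=5: π = [0.1403, 0.1747, 0.1416, 0.1507, 0.1834, 0.2092], E[r] = 1.0132, γ^t·E[r] = 0.598287, running G = 4.561432
t=6: π = [0.1403, 0.1748, 0.1416, 0.1507, 0.1834, 0.2092], E[r] = 1.0132, γ^t·E[r] = 0.538458, running G = 5.099890

G = 5.0999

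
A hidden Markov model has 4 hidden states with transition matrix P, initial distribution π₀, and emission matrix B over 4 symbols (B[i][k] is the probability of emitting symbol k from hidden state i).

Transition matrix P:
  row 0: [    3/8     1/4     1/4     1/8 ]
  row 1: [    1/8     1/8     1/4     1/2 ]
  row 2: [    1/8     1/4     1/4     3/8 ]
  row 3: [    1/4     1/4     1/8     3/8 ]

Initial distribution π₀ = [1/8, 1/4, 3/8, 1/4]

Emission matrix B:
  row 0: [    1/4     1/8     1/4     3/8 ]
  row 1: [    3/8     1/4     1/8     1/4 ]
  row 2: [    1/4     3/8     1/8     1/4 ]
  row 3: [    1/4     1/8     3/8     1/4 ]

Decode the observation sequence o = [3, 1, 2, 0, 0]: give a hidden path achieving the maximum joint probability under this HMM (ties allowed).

t=0: δ = [4.688e-02, 6.250e-02, 9.375e-02, 6.250e-02]  (obs o_0=3)
t=1: δ = [2.197e-03, 5.859e-03, 8.789e-03, 4.395e-03]  ψ = [0, 2, 2, 2]  (obs o_1=1)
t=2: δ = [2.747e-04, 2.747e-04, 2.747e-04, 1.236e-03]  ψ = [2, 2, 2, 2]  (obs o_2=2)
t=3: δ = [7.725e-05, 1.159e-04, 3.862e-05, 1.159e-04]  ψ = [3, 3, 3, 3]  (obs o_3=0)
t=4: δ = [7.242e-06, 1.086e-05, 7.242e-06, 1.448e-05]  ψ = [0, 3, 1, 1]  (obs o_4=0)
backtrack: best end state = 3; path = [2, 2, 3, 1, 3]

path = [2, 2, 3, 1, 3]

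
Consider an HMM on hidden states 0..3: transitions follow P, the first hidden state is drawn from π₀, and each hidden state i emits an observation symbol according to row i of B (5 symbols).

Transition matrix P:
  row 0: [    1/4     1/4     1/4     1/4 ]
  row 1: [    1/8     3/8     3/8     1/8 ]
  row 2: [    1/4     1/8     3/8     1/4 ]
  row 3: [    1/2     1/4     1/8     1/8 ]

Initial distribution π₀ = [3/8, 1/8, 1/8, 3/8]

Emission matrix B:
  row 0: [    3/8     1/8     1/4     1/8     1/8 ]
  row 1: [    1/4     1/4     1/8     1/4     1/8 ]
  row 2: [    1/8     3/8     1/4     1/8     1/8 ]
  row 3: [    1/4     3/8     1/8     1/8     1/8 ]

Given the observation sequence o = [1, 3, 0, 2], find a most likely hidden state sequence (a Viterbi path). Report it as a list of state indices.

path = [3, 1, 1, 2]

t=0: δ = [4.688e-02, 3.125e-02, 4.688e-02, 1.406e-01]  (obs o_0=1)
t=1: δ = [8.789e-03, 8.789e-03, 2.197e-03, 2.197e-03]  ψ = [3, 3, 2, 3]  (obs o_1=3)
t=2: δ = [8.240e-04, 8.240e-04, 4.120e-04, 5.493e-04]  ψ = [0, 1, 1, 0]  (obs o_2=0)
t=3: δ = [6.866e-05, 3.862e-05, 7.725e-05, 2.575e-05]  ψ = [3, 1, 1, 0]  (obs o_3=2)
backtrack: best end state = 2; path = [3, 1, 1, 2]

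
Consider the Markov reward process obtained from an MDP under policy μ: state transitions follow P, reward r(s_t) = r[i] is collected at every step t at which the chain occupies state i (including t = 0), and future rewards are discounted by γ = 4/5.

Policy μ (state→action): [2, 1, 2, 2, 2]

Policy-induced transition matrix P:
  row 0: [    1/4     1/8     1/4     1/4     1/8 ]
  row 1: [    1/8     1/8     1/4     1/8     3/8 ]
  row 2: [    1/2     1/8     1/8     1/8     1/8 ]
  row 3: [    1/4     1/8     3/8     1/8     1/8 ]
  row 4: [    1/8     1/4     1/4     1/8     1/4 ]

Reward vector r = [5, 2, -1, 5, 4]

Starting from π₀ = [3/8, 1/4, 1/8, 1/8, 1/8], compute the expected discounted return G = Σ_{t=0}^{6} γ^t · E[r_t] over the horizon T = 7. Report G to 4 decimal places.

G = 11.9766

t=0: π = [0.3750, 0.2500, 0.1250, 0.1250, 0.1250], E[r] = 3.3750, γ^t·E[r] = 3.375000, running G = 3.375000
t=1: π = [0.2344, 0.1406, 0.2500, 0.1719, 0.2031], E[r] = 2.8750, γ^t·E[r] = 2.300000, running G = 5.675000
t=2: π = [0.2695, 0.1504, 0.2402, 0.1543, 0.1855], E[r] = 2.9219, γ^t·E[r] = 1.870000, running G = 7.545000
t=3: π = [0.2681, 0.1482, 0.2393, 0.1587, 0.1858], E[r] = 2.9341, γ^t·E[r] = 1.502250, running G = 9.047250
t=4: π = [0.2681, 0.1482, 0.2399, 0.1585, 0.1853], E[r] = 2.9305, γ^t·E[r] = 1.200325, running G = 10.247575
t=5: π = [0.2683, 0.1482, 0.2398, 0.1585, 0.1852], E[r] = 2.9314, γ^t·E[r] = 0.960553, running G = 11.208128
t=6: π = [0.2683, 0.1482, 0.2398, 0.1585, 0.1852], E[r] = 2.9313, γ^t·E[r] = 0.768433, running G = 11.976560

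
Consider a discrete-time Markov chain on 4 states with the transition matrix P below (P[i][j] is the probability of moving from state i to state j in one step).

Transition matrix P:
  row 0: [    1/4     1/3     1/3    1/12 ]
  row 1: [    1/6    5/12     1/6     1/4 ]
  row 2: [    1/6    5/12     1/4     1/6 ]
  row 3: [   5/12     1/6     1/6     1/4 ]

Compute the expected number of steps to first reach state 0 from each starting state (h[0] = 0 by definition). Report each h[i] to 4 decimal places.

h = [0.0000, 4.4370, 4.5378, 3.3277]

First-step conditioning: h[0] = 0; for i ≠ 0, h[i] = 1 + Σ_k P[i][k]·h[k].
  h[1] = 1 + 5/12·h[1] + 1/6·h[2] + 1/4·h[3]
  h[2] = 1 + 5/12·h[1] + 1/4·h[2] + 1/6·h[3]
  h[3] = 1 + 1/6·h[1] + 1/6·h[2] + 1/4·h[3]
Solving the 3×3 linear system over states ≠ 0 gives exactly h = [0, 528/119, 540/119, 396/119] (h[0] = 0 is the target).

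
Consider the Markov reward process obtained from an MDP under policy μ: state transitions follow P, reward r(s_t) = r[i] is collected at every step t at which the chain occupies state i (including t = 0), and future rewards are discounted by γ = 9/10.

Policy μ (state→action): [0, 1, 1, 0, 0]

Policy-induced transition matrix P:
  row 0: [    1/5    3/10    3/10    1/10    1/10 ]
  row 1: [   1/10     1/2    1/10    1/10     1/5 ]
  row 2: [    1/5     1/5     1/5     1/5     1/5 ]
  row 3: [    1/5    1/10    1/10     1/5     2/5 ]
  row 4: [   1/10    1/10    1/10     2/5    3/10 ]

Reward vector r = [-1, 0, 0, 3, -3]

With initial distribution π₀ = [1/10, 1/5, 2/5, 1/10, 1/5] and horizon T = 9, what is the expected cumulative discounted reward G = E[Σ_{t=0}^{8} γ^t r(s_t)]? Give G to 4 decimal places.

t=0: π = [0.1000, 0.2000, 0.4000, 0.1000, 0.2000], E[r] = -0.4000, γ^t·E[r] = -0.400000, running G = -0.400000
t=1: π = [0.1600, 0.2400, 0.1600, 0.2100, 0.2300], E[r] = -0.2200, γ^t·E[r] = -0.198000, running G = -0.598000
t=2: π = [0.1530, 0.2440, 0.1480, 0.2060, 0.2490], E[r] = -0.2820, γ^t·E[r] = -0.228420, running G = -0.826420
t=3: π = [0.1507, 0.2430, 0.1454, 0.2101, 0.2508], E[r] = -0.2728, γ^t·E[r] = -0.198871, running G = -1.025291
t=4: π = [0.1506, 0.2419, 0.1447, 0.2108, 0.2520], E[r] = -0.2743, γ^t·E[r] = -0.179994, running G = -1.205286
t=5: π = [0.1506, 0.2413, 0.1446, 0.2112, 0.2523], E[r] = -0.2740, γ^t·E[r] = -0.161817, running G = -1.367102
t=6: π = [0.1506, 0.2411, 0.1446, 0.2113, 0.2524], E[r] = -0.2740, γ^t·E[r] = -0.145638, running G = -1.512740
t=7: π = [0.1506, 0.2410, 0.1446, 0.2113, 0.2524], E[r] = -0.2740, γ^t·E[r] = -0.131064, running G = -1.643804
t=8: π = [0.1507, 0.2410, 0.1446, 0.2113, 0.2524], E[r] = -0.2740, γ^t·E[r] = -0.117956, running G = -1.761760

G = -1.7618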